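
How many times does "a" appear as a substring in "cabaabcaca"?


Searching for "a" in "cabaabcaca"
Scanning each position:
  Position 0: "c" => no
  Position 1: "a" => MATCH
  Position 2: "b" => no
  Position 3: "a" => MATCH
  Position 4: "a" => MATCH
  Position 5: "b" => no
  Position 6: "c" => no
  Position 7: "a" => MATCH
  Position 8: "c" => no
  Position 9: "a" => MATCH
Total occurrences: 5

5


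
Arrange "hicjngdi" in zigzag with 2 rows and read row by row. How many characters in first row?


Zigzag "hicjngdi" into 2 rows:
Placing characters:
  'h' => row 0
  'i' => row 1
  'c' => row 0
  'j' => row 1
  'n' => row 0
  'g' => row 1
  'd' => row 0
  'i' => row 1
Rows:
  Row 0: "hcnd"
  Row 1: "ijgi"
First row length: 4

4


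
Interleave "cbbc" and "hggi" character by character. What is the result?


Interleaving "cbbc" and "hggi":
  Position 0: 'c' from first, 'h' from second => "ch"
  Position 1: 'b' from first, 'g' from second => "bg"
  Position 2: 'b' from first, 'g' from second => "bg"
  Position 3: 'c' from first, 'i' from second => "ci"
Result: chbgbgci

chbgbgci


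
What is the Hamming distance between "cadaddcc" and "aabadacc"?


Comparing "cadaddcc" and "aabadacc" position by position:
  Position 0: 'c' vs 'a' => differ
  Position 1: 'a' vs 'a' => same
  Position 2: 'd' vs 'b' => differ
  Position 3: 'a' vs 'a' => same
  Position 4: 'd' vs 'd' => same
  Position 5: 'd' vs 'a' => differ
  Position 6: 'c' vs 'c' => same
  Position 7: 'c' vs 'c' => same
Total differences (Hamming distance): 3

3


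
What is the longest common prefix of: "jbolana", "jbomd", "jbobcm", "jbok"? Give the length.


Words: jbolana, jbomd, jbobcm, jbok
  Position 0: all 'j' => match
  Position 1: all 'b' => match
  Position 2: all 'o' => match
  Position 3: ('l', 'm', 'b', 'k') => mismatch, stop
LCP = "jbo" (length 3)

3


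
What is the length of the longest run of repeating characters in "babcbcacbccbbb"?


Input: "babcbcacbccbbb"
Scanning for longest run:
  Position 1 ('a'): new char, reset run to 1
  Position 2 ('b'): new char, reset run to 1
  Position 3 ('c'): new char, reset run to 1
  Position 4 ('b'): new char, reset run to 1
  Position 5 ('c'): new char, reset run to 1
  Position 6 ('a'): new char, reset run to 1
  Position 7 ('c'): new char, reset run to 1
  Position 8 ('b'): new char, reset run to 1
  Position 9 ('c'): new char, reset run to 1
  Position 10 ('c'): continues run of 'c', length=2
  Position 11 ('b'): new char, reset run to 1
  Position 12 ('b'): continues run of 'b', length=2
  Position 13 ('b'): continues run of 'b', length=3
Longest run: 'b' with length 3

3


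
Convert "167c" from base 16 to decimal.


Input: "167c" in base 16
Positional expansion:
  Digit '1' (value 1) x 16^3 = 4096
  Digit '6' (value 6) x 16^2 = 1536
  Digit '7' (value 7) x 16^1 = 112
  Digit 'c' (value 12) x 16^0 = 12
Sum = 5756

5756


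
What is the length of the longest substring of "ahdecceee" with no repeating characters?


Input: "ahdecceee"
Sliding window (track last position of each char):
  Position 0 ('a'): window [0,0] length 1 -- new best
  Position 1 ('h'): window [0,1] length 2 -- new best
  Position 2 ('d'): window [0,2] length 3 -- new best
  Position 3 ('e'): window [0,3] length 4 -- new best
  Position 4 ('c'): window [0,4] length 5 -- new best
  Position 5 ('c'): repeat (last at 4), move window start to 5
  Position 5 ('c'): window [5,5] length 1
  Position 6 ('e'): window [5,6] length 2
  Position 7 ('e'): repeat (last at 6), move window start to 7
  Position 7 ('e'): window [7,7] length 1
  Position 8 ('e'): repeat (last at 7), move window start to 8
  Position 8 ('e'): window [8,8] length 1
Longest substring with no repeats: "ahdec" with length 5

5


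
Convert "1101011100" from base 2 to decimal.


Input: "1101011100" in base 2
Positional expansion:
  Digit '1' (value 1) x 2^9 = 512
  Digit '1' (value 1) x 2^8 = 256
  Digit '0' (value 0) x 2^7 = 0
  Digit '1' (value 1) x 2^6 = 64
  Digit '0' (value 0) x 2^5 = 0
  Digit '1' (value 1) x 2^4 = 16
  Digit '1' (value 1) x 2^3 = 8
  Digit '1' (value 1) x 2^2 = 4
  Digit '0' (value 0) x 2^1 = 0
  Digit '0' (value 0) x 2^0 = 0
Sum = 860

860


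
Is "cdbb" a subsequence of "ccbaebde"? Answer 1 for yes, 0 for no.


Check if "cdbb" is a subsequence of "ccbaebde"
Greedy scan:
  Position 0 ('c'): matches sub[0] = 'c'
  Position 1 ('c'): no match needed
  Position 2 ('b'): no match needed
  Position 3 ('a'): no match needed
  Position 4 ('e'): no match needed
  Position 5 ('b'): no match needed
  Position 6 ('d'): matches sub[1] = 'd'
  Position 7 ('e'): no match needed
Only matched 2/4 characters => not a subsequence

0


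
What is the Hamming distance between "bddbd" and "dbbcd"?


Comparing "bddbd" and "dbbcd" position by position:
  Position 0: 'b' vs 'd' => differ
  Position 1: 'd' vs 'b' => differ
  Position 2: 'd' vs 'b' => differ
  Position 3: 'b' vs 'c' => differ
  Position 4: 'd' vs 'd' => same
Total differences (Hamming distance): 4

4


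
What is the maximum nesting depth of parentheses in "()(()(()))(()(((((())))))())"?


Input: "()(()(()))(()(((((())))))())"
Tracking depth:
  Position 0 '(': depth becomes 1
  Position 1 ')': depth becomes 0
  Position 2 '(': depth becomes 1
  Position 3 '(': depth becomes 2
  Position 4 ')': depth becomes 1
  Position 5 '(': depth becomes 2
  Position 6 '(': depth becomes 3
  Position 7 ')': depth becomes 2
  Position 8 ')': depth becomes 1
  Position 9 ')': depth becomes 0
  Position 10 '(': depth becomes 1
  Position 11 '(': depth becomes 2
  Position 12 ')': depth becomes 1
  Position 13 '(': depth becomes 2
  Position 14 '(': depth becomes 3
  Position 15 '(': depth becomes 4
  Position 16 '(': depth becomes 5
  Position 17 '(': depth becomes 6
  Position 18 '(': depth becomes 7
  Position 19 ')': depth becomes 6
  Position 20 ')': depth becomes 5
  Position 21 ')': depth becomes 4
  Position 22 ')': depth becomes 3
  Position 23 ')': depth becomes 2
  Position 24 ')': depth becomes 1
  Position 25 '(': depth becomes 2
  Position 26 ')': depth becomes 1
  Position 27 ')': depth becomes 0
Maximum depth reached: 7

7


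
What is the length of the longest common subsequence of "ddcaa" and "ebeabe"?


LCS of "ddcaa" and "ebeabe"
DP table:
           e    b    e    a    b    e
      0    0    0    0    0    0    0
  d   0    0    0    0    0    0    0
  d   0    0    0    0    0    0    0
  c   0    0    0    0    0    0    0
  a   0    0    0    0    1    1    1
  a   0    0    0    0    1    1    1
LCS length = dp[5][6] = 1

1


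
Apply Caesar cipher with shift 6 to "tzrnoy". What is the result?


Caesar cipher: shift "tzrnoy" by 6
  't' (pos 19) + 6 = pos 25 = 'z'
  'z' (pos 25) + 6 = pos 5 = 'f'
  'r' (pos 17) + 6 = pos 23 = 'x'
  'n' (pos 13) + 6 = pos 19 = 't'
  'o' (pos 14) + 6 = pos 20 = 'u'
  'y' (pos 24) + 6 = pos 4 = 'e'
Result: zfxtue

zfxtue


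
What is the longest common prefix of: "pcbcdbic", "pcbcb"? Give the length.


Words: pcbcdbic, pcbcb
  Position 0: all 'p' => match
  Position 1: all 'c' => match
  Position 2: all 'b' => match
  Position 3: all 'c' => match
  Position 4: ('d', 'b') => mismatch, stop
LCP = "pcbc" (length 4)

4


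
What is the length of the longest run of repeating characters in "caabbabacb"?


Input: "caabbabacb"
Scanning for longest run:
  Position 1 ('a'): new char, reset run to 1
  Position 2 ('a'): continues run of 'a', length=2
  Position 3 ('b'): new char, reset run to 1
  Position 4 ('b'): continues run of 'b', length=2
  Position 5 ('a'): new char, reset run to 1
  Position 6 ('b'): new char, reset run to 1
  Position 7 ('a'): new char, reset run to 1
  Position 8 ('c'): new char, reset run to 1
  Position 9 ('b'): new char, reset run to 1
Longest run: 'a' with length 2

2


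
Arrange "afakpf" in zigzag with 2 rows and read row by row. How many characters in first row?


Zigzag "afakpf" into 2 rows:
Placing characters:
  'a' => row 0
  'f' => row 1
  'a' => row 0
  'k' => row 1
  'p' => row 0
  'f' => row 1
Rows:
  Row 0: "aap"
  Row 1: "fkf"
First row length: 3

3


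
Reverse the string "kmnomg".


Input: kmnomg
Reading characters right to left:
  Position 5: 'g'
  Position 4: 'm'
  Position 3: 'o'
  Position 2: 'n'
  Position 1: 'm'
  Position 0: 'k'
Reversed: gmonmk

gmonmk


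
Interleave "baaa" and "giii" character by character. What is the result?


Interleaving "baaa" and "giii":
  Position 0: 'b' from first, 'g' from second => "bg"
  Position 1: 'a' from first, 'i' from second => "ai"
  Position 2: 'a' from first, 'i' from second => "ai"
  Position 3: 'a' from first, 'i' from second => "ai"
Result: bgaiaiai

bgaiaiai


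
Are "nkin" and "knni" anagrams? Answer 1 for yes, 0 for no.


Strings: "nkin", "knni"
Sorted first:  iknn
Sorted second: iknn
Sorted forms match => anagrams

1


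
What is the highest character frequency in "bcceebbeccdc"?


Input: bcceebbeccdc
Character counts:
  'b': 3
  'c': 5
  'd': 1
  'e': 3
Maximum frequency: 5

5


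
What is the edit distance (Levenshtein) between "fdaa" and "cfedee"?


Computing edit distance: "fdaa" -> "cfedee"
DP table:
           c    f    e    d    e    e
      0    1    2    3    4    5    6
  f   1    1    1    2    3    4    5
  d   2    2    2    2    2    3    4
  a   3    3    3    3    3    3    4
  a   4    4    4    4    4    4    4
Edit distance = dp[4][6] = 4

4


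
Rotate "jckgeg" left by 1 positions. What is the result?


Input: "jckgeg", rotate left by 1
First 1 characters: "j"
Remaining characters: "ckgeg"
Concatenate remaining + first: "ckgeg" + "j" = "ckgegj"

ckgegj


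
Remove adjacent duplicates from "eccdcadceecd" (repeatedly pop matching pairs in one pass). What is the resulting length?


Input: eccdcadceecd
Stack-based adjacent duplicate removal:
  Read 'e': push. Stack: e
  Read 'c': push. Stack: ec
  Read 'c': matches stack top 'c' => pop. Stack: e
  Read 'd': push. Stack: ed
  Read 'c': push. Stack: edc
  Read 'a': push. Stack: edca
  Read 'd': push. Stack: edcad
  Read 'c': push. Stack: edcadc
  Read 'e': push. Stack: edcadce
  Read 'e': matches stack top 'e' => pop. Stack: edcadc
  Read 'c': matches stack top 'c' => pop. Stack: edcad
  Read 'd': matches stack top 'd' => pop. Stack: edca
Final stack: "edca" (length 4)

4


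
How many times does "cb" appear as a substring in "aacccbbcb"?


Searching for "cb" in "aacccbbcb"
Scanning each position:
  Position 0: "aa" => no
  Position 1: "ac" => no
  Position 2: "cc" => no
  Position 3: "cc" => no
  Position 4: "cb" => MATCH
  Position 5: "bb" => no
  Position 6: "bc" => no
  Position 7: "cb" => MATCH
Total occurrences: 2

2


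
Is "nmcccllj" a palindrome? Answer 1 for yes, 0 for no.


Input: nmcccllj
Reversed: jllcccmn
  Compare pos 0 ('n') with pos 7 ('j'): MISMATCH
  Compare pos 1 ('m') with pos 6 ('l'): MISMATCH
  Compare pos 2 ('c') with pos 5 ('l'): MISMATCH
  Compare pos 3 ('c') with pos 4 ('c'): match
Result: not a palindrome

0


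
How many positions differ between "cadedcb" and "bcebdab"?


Comparing "cadedcb" and "bcebdab" position by position:
  Position 0: 'c' vs 'b' => DIFFER
  Position 1: 'a' vs 'c' => DIFFER
  Position 2: 'd' vs 'e' => DIFFER
  Position 3: 'e' vs 'b' => DIFFER
  Position 4: 'd' vs 'd' => same
  Position 5: 'c' vs 'a' => DIFFER
  Position 6: 'b' vs 'b' => same
Positions that differ: 5

5


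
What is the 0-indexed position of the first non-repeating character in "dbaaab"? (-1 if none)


Input: dbaaab
Character frequencies:
  'a': 3
  'b': 2
  'd': 1
Scanning left to right for freq == 1:
  Position 0 ('d'): unique! => answer = 0

0


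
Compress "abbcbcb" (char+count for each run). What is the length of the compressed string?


Input: abbcbcb
Runs:
  'a' x 1 => "a1"
  'b' x 2 => "b2"
  'c' x 1 => "c1"
  'b' x 1 => "b1"
  'c' x 1 => "c1"
  'b' x 1 => "b1"
Compressed: "a1b2c1b1c1b1"
Compressed length: 12

12


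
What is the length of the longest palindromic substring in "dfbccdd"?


Input: "dfbccdd"
Checking substrings for palindromes:
  [3:5] "cc" (len 2) => palindrome
  [5:7] "dd" (len 2) => palindrome
Longest palindromic substring: "cc" with length 2

2


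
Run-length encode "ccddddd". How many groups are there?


Input: ccddddd
Scanning for consecutive runs:
  Group 1: 'c' x 2 (positions 0-1)
  Group 2: 'd' x 5 (positions 2-6)
Total groups: 2

2


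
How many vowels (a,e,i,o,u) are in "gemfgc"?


Input: gemfgc
Checking each character:
  'g' at position 0: consonant
  'e' at position 1: vowel (running total: 1)
  'm' at position 2: consonant
  'f' at position 3: consonant
  'g' at position 4: consonant
  'c' at position 5: consonant
Total vowels: 1

1


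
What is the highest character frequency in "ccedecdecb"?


Input: ccedecdecb
Character counts:
  'b': 1
  'c': 4
  'd': 2
  'e': 3
Maximum frequency: 4

4


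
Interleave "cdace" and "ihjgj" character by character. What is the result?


Interleaving "cdace" and "ihjgj":
  Position 0: 'c' from first, 'i' from second => "ci"
  Position 1: 'd' from first, 'h' from second => "dh"
  Position 2: 'a' from first, 'j' from second => "aj"
  Position 3: 'c' from first, 'g' from second => "cg"
  Position 4: 'e' from first, 'j' from second => "ej"
Result: cidhajcgej

cidhajcgej


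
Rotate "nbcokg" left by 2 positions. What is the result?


Input: "nbcokg", rotate left by 2
First 2 characters: "nb"
Remaining characters: "cokg"
Concatenate remaining + first: "cokg" + "nb" = "cokgnb"

cokgnb


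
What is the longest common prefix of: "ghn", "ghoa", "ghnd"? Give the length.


Words: ghn, ghoa, ghnd
  Position 0: all 'g' => match
  Position 1: all 'h' => match
  Position 2: ('n', 'o', 'n') => mismatch, stop
LCP = "gh" (length 2)

2


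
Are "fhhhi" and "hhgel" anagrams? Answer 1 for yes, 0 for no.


Strings: "fhhhi", "hhgel"
Sorted first:  fhhhi
Sorted second: eghhl
Differ at position 0: 'f' vs 'e' => not anagrams

0


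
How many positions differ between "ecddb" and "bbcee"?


Comparing "ecddb" and "bbcee" position by position:
  Position 0: 'e' vs 'b' => DIFFER
  Position 1: 'c' vs 'b' => DIFFER
  Position 2: 'd' vs 'c' => DIFFER
  Position 3: 'd' vs 'e' => DIFFER
  Position 4: 'b' vs 'e' => DIFFER
Positions that differ: 5

5


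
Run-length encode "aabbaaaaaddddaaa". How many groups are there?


Input: aabbaaaaaddddaaa
Scanning for consecutive runs:
  Group 1: 'a' x 2 (positions 0-1)
  Group 2: 'b' x 2 (positions 2-3)
  Group 3: 'a' x 5 (positions 4-8)
  Group 4: 'd' x 4 (positions 9-12)
  Group 5: 'a' x 3 (positions 13-15)
Total groups: 5

5


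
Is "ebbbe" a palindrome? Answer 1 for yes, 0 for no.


Input: ebbbe
Reversed: ebbbe
  Compare pos 0 ('e') with pos 4 ('e'): match
  Compare pos 1 ('b') with pos 3 ('b'): match
Result: palindrome

1


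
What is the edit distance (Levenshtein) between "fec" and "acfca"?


Computing edit distance: "fec" -> "acfca"
DP table:
           a    c    f    c    a
      0    1    2    3    4    5
  f   1    1    2    2    3    4
  e   2    2    2    3    3    4
  c   3    3    2    3    3    4
Edit distance = dp[3][5] = 4

4


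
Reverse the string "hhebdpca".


Input: hhebdpca
Reading characters right to left:
  Position 7: 'a'
  Position 6: 'c'
  Position 5: 'p'
  Position 4: 'd'
  Position 3: 'b'
  Position 2: 'e'
  Position 1: 'h'
  Position 0: 'h'
Reversed: acpdbehh

acpdbehh


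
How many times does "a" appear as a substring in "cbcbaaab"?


Searching for "a" in "cbcbaaab"
Scanning each position:
  Position 0: "c" => no
  Position 1: "b" => no
  Position 2: "c" => no
  Position 3: "b" => no
  Position 4: "a" => MATCH
  Position 5: "a" => MATCH
  Position 6: "a" => MATCH
  Position 7: "b" => no
Total occurrences: 3

3


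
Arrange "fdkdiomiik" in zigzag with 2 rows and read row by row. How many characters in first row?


Zigzag "fdkdiomiik" into 2 rows:
Placing characters:
  'f' => row 0
  'd' => row 1
  'k' => row 0
  'd' => row 1
  'i' => row 0
  'o' => row 1
  'm' => row 0
  'i' => row 1
  'i' => row 0
  'k' => row 1
Rows:
  Row 0: "fkimi"
  Row 1: "ddoik"
First row length: 5

5


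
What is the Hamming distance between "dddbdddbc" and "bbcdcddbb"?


Comparing "dddbdddbc" and "bbcdcddbb" position by position:
  Position 0: 'd' vs 'b' => differ
  Position 1: 'd' vs 'b' => differ
  Position 2: 'd' vs 'c' => differ
  Position 3: 'b' vs 'd' => differ
  Position 4: 'd' vs 'c' => differ
  Position 5: 'd' vs 'd' => same
  Position 6: 'd' vs 'd' => same
  Position 7: 'b' vs 'b' => same
  Position 8: 'c' vs 'b' => differ
Total differences (Hamming distance): 6

6


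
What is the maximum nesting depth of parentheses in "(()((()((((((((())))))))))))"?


Input: "(()((()((((((((())))))))))))"
Tracking depth:
  Position 0 '(': depth becomes 1
  Position 1 '(': depth becomes 2
  Position 2 ')': depth becomes 1
  Position 3 '(': depth becomes 2
  Position 4 '(': depth becomes 3
  Position 5 '(': depth becomes 4
  Position 6 ')': depth becomes 3
  Position 7 '(': depth becomes 4
  Position 8 '(': depth becomes 5
  Position 9 '(': depth becomes 6
  Position 10 '(': depth becomes 7
  Position 11 '(': depth becomes 8
  Position 12 '(': depth becomes 9
  Position 13 '(': depth becomes 10
  Position 14 '(': depth becomes 11
  Position 15 '(': depth becomes 12
  Position 16 ')': depth becomes 11
  Position 17 ')': depth becomes 10
  Position 18 ')': depth becomes 9
  Position 19 ')': depth becomes 8
  Position 20 ')': depth becomes 7
  Position 21 ')': depth becomes 6
  Position 22 ')': depth becomes 5
  Position 23 ')': depth becomes 4
  Position 24 ')': depth becomes 3
  Position 25 ')': depth becomes 2
  Position 26 ')': depth becomes 1
  Position 27 ')': depth becomes 0
Maximum depth reached: 12

12


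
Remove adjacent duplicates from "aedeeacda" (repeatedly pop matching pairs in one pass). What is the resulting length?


Input: aedeeacda
Stack-based adjacent duplicate removal:
  Read 'a': push. Stack: a
  Read 'e': push. Stack: ae
  Read 'd': push. Stack: aed
  Read 'e': push. Stack: aede
  Read 'e': matches stack top 'e' => pop. Stack: aed
  Read 'a': push. Stack: aeda
  Read 'c': push. Stack: aedac
  Read 'd': push. Stack: aedacd
  Read 'a': push. Stack: aedacda
Final stack: "aedacda" (length 7)

7


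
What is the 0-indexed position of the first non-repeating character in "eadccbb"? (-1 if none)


Input: eadccbb
Character frequencies:
  'a': 1
  'b': 2
  'c': 2
  'd': 1
  'e': 1
Scanning left to right for freq == 1:
  Position 0 ('e'): unique! => answer = 0

0


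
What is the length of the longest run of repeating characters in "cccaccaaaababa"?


Input: "cccaccaaaababa"
Scanning for longest run:
  Position 1 ('c'): continues run of 'c', length=2
  Position 2 ('c'): continues run of 'c', length=3
  Position 3 ('a'): new char, reset run to 1
  Position 4 ('c'): new char, reset run to 1
  Position 5 ('c'): continues run of 'c', length=2
  Position 6 ('a'): new char, reset run to 1
  Position 7 ('a'): continues run of 'a', length=2
  Position 8 ('a'): continues run of 'a', length=3
  Position 9 ('a'): continues run of 'a', length=4
  Position 10 ('b'): new char, reset run to 1
  Position 11 ('a'): new char, reset run to 1
  Position 12 ('b'): new char, reset run to 1
  Position 13 ('a'): new char, reset run to 1
Longest run: 'a' with length 4

4


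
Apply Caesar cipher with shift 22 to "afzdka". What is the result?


Caesar cipher: shift "afzdka" by 22
  'a' (pos 0) + 22 = pos 22 = 'w'
  'f' (pos 5) + 22 = pos 1 = 'b'
  'z' (pos 25) + 22 = pos 21 = 'v'
  'd' (pos 3) + 22 = pos 25 = 'z'
  'k' (pos 10) + 22 = pos 6 = 'g'
  'a' (pos 0) + 22 = pos 22 = 'w'
Result: wbvzgw

wbvzgw


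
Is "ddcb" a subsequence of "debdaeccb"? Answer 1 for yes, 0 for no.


Check if "ddcb" is a subsequence of "debdaeccb"
Greedy scan:
  Position 0 ('d'): matches sub[0] = 'd'
  Position 1 ('e'): no match needed
  Position 2 ('b'): no match needed
  Position 3 ('d'): matches sub[1] = 'd'
  Position 4 ('a'): no match needed
  Position 5 ('e'): no match needed
  Position 6 ('c'): matches sub[2] = 'c'
  Position 7 ('c'): no match needed
  Position 8 ('b'): matches sub[3] = 'b'
All 4 characters matched => is a subsequence

1


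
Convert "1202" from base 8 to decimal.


Input: "1202" in base 8
Positional expansion:
  Digit '1' (value 1) x 8^3 = 512
  Digit '2' (value 2) x 8^2 = 128
  Digit '0' (value 0) x 8^1 = 0
  Digit '2' (value 2) x 8^0 = 2
Sum = 642

642


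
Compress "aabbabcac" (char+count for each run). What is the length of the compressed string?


Input: aabbabcac
Runs:
  'a' x 2 => "a2"
  'b' x 2 => "b2"
  'a' x 1 => "a1"
  'b' x 1 => "b1"
  'c' x 1 => "c1"
  'a' x 1 => "a1"
  'c' x 1 => "c1"
Compressed: "a2b2a1b1c1a1c1"
Compressed length: 14

14


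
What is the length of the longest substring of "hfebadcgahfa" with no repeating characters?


Input: "hfebadcgahfa"
Sliding window (track last position of each char):
  Position 0 ('h'): window [0,0] length 1 -- new best
  Position 1 ('f'): window [0,1] length 2 -- new best
  Position 2 ('e'): window [0,2] length 3 -- new best
  Position 3 ('b'): window [0,3] length 4 -- new best
  Position 4 ('a'): window [0,4] length 5 -- new best
  Position 5 ('d'): window [0,5] length 6 -- new best
  Position 6 ('c'): window [0,6] length 7 -- new best
  Position 7 ('g'): window [0,7] length 8 -- new best
  Position 8 ('a'): repeat (last at 4), move window start to 5
  Position 8 ('a'): window [5,8] length 4
  Position 9 ('h'): window [5,9] length 5
  Position 10 ('f'): window [5,10] length 6
  Position 11 ('a'): repeat (last at 8), move window start to 9
  Position 11 ('a'): window [9,11] length 3
Longest substring with no repeats: "hfebadcg" with length 8

8


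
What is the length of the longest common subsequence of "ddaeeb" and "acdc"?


LCS of "ddaeeb" and "acdc"
DP table:
           a    c    d    c
      0    0    0    0    0
  d   0    0    0    1    1
  d   0    0    0    1    1
  a   0    1    1    1    1
  e   0    1    1    1    1
  e   0    1    1    1    1
  b   0    1    1    1    1
LCS length = dp[6][4] = 1

1


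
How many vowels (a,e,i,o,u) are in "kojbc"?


Input: kojbc
Checking each character:
  'k' at position 0: consonant
  'o' at position 1: vowel (running total: 1)
  'j' at position 2: consonant
  'b' at position 3: consonant
  'c' at position 4: consonant
Total vowels: 1

1


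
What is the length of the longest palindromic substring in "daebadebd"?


Input: "daebadebd"
Checking substrings for palindromes:
  No multi-char palindromic substrings found
Longest palindromic substring: "d" with length 1

1


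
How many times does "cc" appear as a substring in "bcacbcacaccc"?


Searching for "cc" in "bcacbcacaccc"
Scanning each position:
  Position 0: "bc" => no
  Position 1: "ca" => no
  Position 2: "ac" => no
  Position 3: "cb" => no
  Position 4: "bc" => no
  Position 5: "ca" => no
  Position 6: "ac" => no
  Position 7: "ca" => no
  Position 8: "ac" => no
  Position 9: "cc" => MATCH
  Position 10: "cc" => MATCH
Total occurrences: 2

2


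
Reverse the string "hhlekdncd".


Input: hhlekdncd
Reading characters right to left:
  Position 8: 'd'
  Position 7: 'c'
  Position 6: 'n'
  Position 5: 'd'
  Position 4: 'k'
  Position 3: 'e'
  Position 2: 'l'
  Position 1: 'h'
  Position 0: 'h'
Reversed: dcndkelhh

dcndkelhh


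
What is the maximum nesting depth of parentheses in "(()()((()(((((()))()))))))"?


Input: "(()()((()(((((()))()))))))"
Tracking depth:
  Position 0 '(': depth becomes 1
  Position 1 '(': depth becomes 2
  Position 2 ')': depth becomes 1
  Position 3 '(': depth becomes 2
  Position 4 ')': depth becomes 1
  Position 5 '(': depth becomes 2
  Position 6 '(': depth becomes 3
  Position 7 '(': depth becomes 4
  Position 8 ')': depth becomes 3
  Position 9 '(': depth becomes 4
  Position 10 '(': depth becomes 5
  Position 11 '(': depth becomes 6
  Position 12 '(': depth becomes 7
  Position 13 '(': depth becomes 8
  Position 14 '(': depth becomes 9
  Position 15 ')': depth becomes 8
  Position 16 ')': depth becomes 7
  Position 17 ')': depth becomes 6
  Position 18 '(': depth becomes 7
  Position 19 ')': depth becomes 6
  Position 20 ')': depth becomes 5
  Position 21 ')': depth becomes 4
  Position 22 ')': depth becomes 3
  Position 23 ')': depth becomes 2
  Position 24 ')': depth becomes 1
  Position 25 ')': depth becomes 0
Maximum depth reached: 9

9


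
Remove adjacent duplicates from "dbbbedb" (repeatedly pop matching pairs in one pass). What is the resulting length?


Input: dbbbedb
Stack-based adjacent duplicate removal:
  Read 'd': push. Stack: d
  Read 'b': push. Stack: db
  Read 'b': matches stack top 'b' => pop. Stack: d
  Read 'b': push. Stack: db
  Read 'e': push. Stack: dbe
  Read 'd': push. Stack: dbed
  Read 'b': push. Stack: dbedb
Final stack: "dbedb" (length 5)

5


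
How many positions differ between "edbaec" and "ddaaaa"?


Comparing "edbaec" and "ddaaaa" position by position:
  Position 0: 'e' vs 'd' => DIFFER
  Position 1: 'd' vs 'd' => same
  Position 2: 'b' vs 'a' => DIFFER
  Position 3: 'a' vs 'a' => same
  Position 4: 'e' vs 'a' => DIFFER
  Position 5: 'c' vs 'a' => DIFFER
Positions that differ: 4

4


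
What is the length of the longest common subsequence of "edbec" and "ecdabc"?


LCS of "edbec" and "ecdabc"
DP table:
           e    c    d    a    b    c
      0    0    0    0    0    0    0
  e   0    1    1    1    1    1    1
  d   0    1    1    2    2    2    2
  b   0    1    1    2    2    3    3
  e   0    1    1    2    2    3    3
  c   0    1    2    2    2    3    4
LCS length = dp[5][6] = 4

4


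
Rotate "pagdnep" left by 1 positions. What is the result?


Input: "pagdnep", rotate left by 1
First 1 characters: "p"
Remaining characters: "agdnep"
Concatenate remaining + first: "agdnep" + "p" = "agdnepp"

agdnepp


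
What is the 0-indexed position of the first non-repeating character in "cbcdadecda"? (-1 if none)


Input: cbcdadecda
Character frequencies:
  'a': 2
  'b': 1
  'c': 3
  'd': 3
  'e': 1
Scanning left to right for freq == 1:
  Position 0 ('c'): freq=3, skip
  Position 1 ('b'): unique! => answer = 1

1


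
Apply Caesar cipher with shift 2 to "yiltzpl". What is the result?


Caesar cipher: shift "yiltzpl" by 2
  'y' (pos 24) + 2 = pos 0 = 'a'
  'i' (pos 8) + 2 = pos 10 = 'k'
  'l' (pos 11) + 2 = pos 13 = 'n'
  't' (pos 19) + 2 = pos 21 = 'v'
  'z' (pos 25) + 2 = pos 1 = 'b'
  'p' (pos 15) + 2 = pos 17 = 'r'
  'l' (pos 11) + 2 = pos 13 = 'n'
Result: aknvbrn

aknvbrn


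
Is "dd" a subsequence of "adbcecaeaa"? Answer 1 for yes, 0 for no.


Check if "dd" is a subsequence of "adbcecaeaa"
Greedy scan:
  Position 0 ('a'): no match needed
  Position 1 ('d'): matches sub[0] = 'd'
  Position 2 ('b'): no match needed
  Position 3 ('c'): no match needed
  Position 4 ('e'): no match needed
  Position 5 ('c'): no match needed
  Position 6 ('a'): no match needed
  Position 7 ('e'): no match needed
  Position 8 ('a'): no match needed
  Position 9 ('a'): no match needed
Only matched 1/2 characters => not a subsequence

0


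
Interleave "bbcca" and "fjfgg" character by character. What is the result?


Interleaving "bbcca" and "fjfgg":
  Position 0: 'b' from first, 'f' from second => "bf"
  Position 1: 'b' from first, 'j' from second => "bj"
  Position 2: 'c' from first, 'f' from second => "cf"
  Position 3: 'c' from first, 'g' from second => "cg"
  Position 4: 'a' from first, 'g' from second => "ag"
Result: bfbjcfcgag

bfbjcfcgag


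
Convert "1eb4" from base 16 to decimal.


Input: "1eb4" in base 16
Positional expansion:
  Digit '1' (value 1) x 16^3 = 4096
  Digit 'e' (value 14) x 16^2 = 3584
  Digit 'b' (value 11) x 16^1 = 176
  Digit '4' (value 4) x 16^0 = 4
Sum = 7860

7860


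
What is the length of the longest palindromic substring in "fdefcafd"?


Input: "fdefcafd"
Checking substrings for palindromes:
  No multi-char palindromic substrings found
Longest palindromic substring: "f" with length 1

1


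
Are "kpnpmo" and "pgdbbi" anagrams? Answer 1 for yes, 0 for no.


Strings: "kpnpmo", "pgdbbi"
Sorted first:  kmnopp
Sorted second: bbdgip
Differ at position 0: 'k' vs 'b' => not anagrams

0


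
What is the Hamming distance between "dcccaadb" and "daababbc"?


Comparing "dcccaadb" and "daababbc" position by position:
  Position 0: 'd' vs 'd' => same
  Position 1: 'c' vs 'a' => differ
  Position 2: 'c' vs 'a' => differ
  Position 3: 'c' vs 'b' => differ
  Position 4: 'a' vs 'a' => same
  Position 5: 'a' vs 'b' => differ
  Position 6: 'd' vs 'b' => differ
  Position 7: 'b' vs 'c' => differ
Total differences (Hamming distance): 6

6


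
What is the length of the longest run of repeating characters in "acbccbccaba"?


Input: "acbccbccaba"
Scanning for longest run:
  Position 1 ('c'): new char, reset run to 1
  Position 2 ('b'): new char, reset run to 1
  Position 3 ('c'): new char, reset run to 1
  Position 4 ('c'): continues run of 'c', length=2
  Position 5 ('b'): new char, reset run to 1
  Position 6 ('c'): new char, reset run to 1
  Position 7 ('c'): continues run of 'c', length=2
  Position 8 ('a'): new char, reset run to 1
  Position 9 ('b'): new char, reset run to 1
  Position 10 ('a'): new char, reset run to 1
Longest run: 'c' with length 2

2


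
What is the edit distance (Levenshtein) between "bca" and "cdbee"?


Computing edit distance: "bca" -> "cdbee"
DP table:
           c    d    b    e    e
      0    1    2    3    4    5
  b   1    1    2    2    3    4
  c   2    1    2    3    3    4
  a   3    2    2    3    4    4
Edit distance = dp[3][5] = 4

4


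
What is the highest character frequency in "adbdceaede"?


Input: adbdceaede
Character counts:
  'a': 2
  'b': 1
  'c': 1
  'd': 3
  'e': 3
Maximum frequency: 3

3


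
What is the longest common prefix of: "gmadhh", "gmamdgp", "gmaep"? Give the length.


Words: gmadhh, gmamdgp, gmaep
  Position 0: all 'g' => match
  Position 1: all 'm' => match
  Position 2: all 'a' => match
  Position 3: ('d', 'm', 'e') => mismatch, stop
LCP = "gma" (length 3)

3


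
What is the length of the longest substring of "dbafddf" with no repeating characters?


Input: "dbafddf"
Sliding window (track last position of each char):
  Position 0 ('d'): window [0,0] length 1 -- new best
  Position 1 ('b'): window [0,1] length 2 -- new best
  Position 2 ('a'): window [0,2] length 3 -- new best
  Position 3 ('f'): window [0,3] length 4 -- new best
  Position 4 ('d'): repeat (last at 0), move window start to 1
  Position 4 ('d'): window [1,4] length 4
  Position 5 ('d'): repeat (last at 4), move window start to 5
  Position 5 ('d'): window [5,5] length 1
  Position 6 ('f'): window [5,6] length 2
Longest substring with no repeats: "dbaf" with length 4

4


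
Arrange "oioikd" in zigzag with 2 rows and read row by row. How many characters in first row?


Zigzag "oioikd" into 2 rows:
Placing characters:
  'o' => row 0
  'i' => row 1
  'o' => row 0
  'i' => row 1
  'k' => row 0
  'd' => row 1
Rows:
  Row 0: "ook"
  Row 1: "iid"
First row length: 3

3


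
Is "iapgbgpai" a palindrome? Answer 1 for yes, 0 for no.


Input: iapgbgpai
Reversed: iapgbgpai
  Compare pos 0 ('i') with pos 8 ('i'): match
  Compare pos 1 ('a') with pos 7 ('a'): match
  Compare pos 2 ('p') with pos 6 ('p'): match
  Compare pos 3 ('g') with pos 5 ('g'): match
Result: palindrome

1


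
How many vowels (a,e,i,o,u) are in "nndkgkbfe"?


Input: nndkgkbfe
Checking each character:
  'n' at position 0: consonant
  'n' at position 1: consonant
  'd' at position 2: consonant
  'k' at position 3: consonant
  'g' at position 4: consonant
  'k' at position 5: consonant
  'b' at position 6: consonant
  'f' at position 7: consonant
  'e' at position 8: vowel (running total: 1)
Total vowels: 1

1


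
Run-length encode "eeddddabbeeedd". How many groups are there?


Input: eeddddabbeeedd
Scanning for consecutive runs:
  Group 1: 'e' x 2 (positions 0-1)
  Group 2: 'd' x 4 (positions 2-5)
  Group 3: 'a' x 1 (positions 6-6)
  Group 4: 'b' x 2 (positions 7-8)
  Group 5: 'e' x 3 (positions 9-11)
  Group 6: 'd' x 2 (positions 12-13)
Total groups: 6

6


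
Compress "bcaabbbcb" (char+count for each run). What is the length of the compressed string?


Input: bcaabbbcb
Runs:
  'b' x 1 => "b1"
  'c' x 1 => "c1"
  'a' x 2 => "a2"
  'b' x 3 => "b3"
  'c' x 1 => "c1"
  'b' x 1 => "b1"
Compressed: "b1c1a2b3c1b1"
Compressed length: 12

12


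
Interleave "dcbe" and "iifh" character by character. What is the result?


Interleaving "dcbe" and "iifh":
  Position 0: 'd' from first, 'i' from second => "di"
  Position 1: 'c' from first, 'i' from second => "ci"
  Position 2: 'b' from first, 'f' from second => "bf"
  Position 3: 'e' from first, 'h' from second => "eh"
Result: dicibfeh

dicibfeh


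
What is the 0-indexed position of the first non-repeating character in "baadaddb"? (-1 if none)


Input: baadaddb
Character frequencies:
  'a': 3
  'b': 2
  'd': 3
Scanning left to right for freq == 1:
  Position 0 ('b'): freq=2, skip
  Position 1 ('a'): freq=3, skip
  Position 2 ('a'): freq=3, skip
  Position 3 ('d'): freq=3, skip
  Position 4 ('a'): freq=3, skip
  Position 5 ('d'): freq=3, skip
  Position 6 ('d'): freq=3, skip
  Position 7 ('b'): freq=2, skip
  No unique character found => answer = -1

-1


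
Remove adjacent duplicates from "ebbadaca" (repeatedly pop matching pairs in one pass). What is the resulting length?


Input: ebbadaca
Stack-based adjacent duplicate removal:
  Read 'e': push. Stack: e
  Read 'b': push. Stack: eb
  Read 'b': matches stack top 'b' => pop. Stack: e
  Read 'a': push. Stack: ea
  Read 'd': push. Stack: ead
  Read 'a': push. Stack: eada
  Read 'c': push. Stack: eadac
  Read 'a': push. Stack: eadaca
Final stack: "eadaca" (length 6)

6


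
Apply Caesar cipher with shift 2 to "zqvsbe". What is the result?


Caesar cipher: shift "zqvsbe" by 2
  'z' (pos 25) + 2 = pos 1 = 'b'
  'q' (pos 16) + 2 = pos 18 = 's'
  'v' (pos 21) + 2 = pos 23 = 'x'
  's' (pos 18) + 2 = pos 20 = 'u'
  'b' (pos 1) + 2 = pos 3 = 'd'
  'e' (pos 4) + 2 = pos 6 = 'g'
Result: bsxudg

bsxudg


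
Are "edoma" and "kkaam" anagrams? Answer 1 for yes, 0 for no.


Strings: "edoma", "kkaam"
Sorted first:  ademo
Sorted second: aakkm
Differ at position 1: 'd' vs 'a' => not anagrams

0


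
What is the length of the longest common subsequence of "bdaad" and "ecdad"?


LCS of "bdaad" and "ecdad"
DP table:
           e    c    d    a    d
      0    0    0    0    0    0
  b   0    0    0    0    0    0
  d   0    0    0    1    1    1
  a   0    0    0    1    2    2
  a   0    0    0    1    2    2
  d   0    0    0    1    2    3
LCS length = dp[5][5] = 3

3


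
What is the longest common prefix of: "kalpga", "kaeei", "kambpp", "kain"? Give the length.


Words: kalpga, kaeei, kambpp, kain
  Position 0: all 'k' => match
  Position 1: all 'a' => match
  Position 2: ('l', 'e', 'm', 'i') => mismatch, stop
LCP = "ka" (length 2)

2


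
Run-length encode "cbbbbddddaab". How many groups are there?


Input: cbbbbddddaab
Scanning for consecutive runs:
  Group 1: 'c' x 1 (positions 0-0)
  Group 2: 'b' x 4 (positions 1-4)
  Group 3: 'd' x 4 (positions 5-8)
  Group 4: 'a' x 2 (positions 9-10)
  Group 5: 'b' x 1 (positions 11-11)
Total groups: 5

5


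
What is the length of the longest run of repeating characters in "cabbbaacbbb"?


Input: "cabbbaacbbb"
Scanning for longest run:
  Position 1 ('a'): new char, reset run to 1
  Position 2 ('b'): new char, reset run to 1
  Position 3 ('b'): continues run of 'b', length=2
  Position 4 ('b'): continues run of 'b', length=3
  Position 5 ('a'): new char, reset run to 1
  Position 6 ('a'): continues run of 'a', length=2
  Position 7 ('c'): new char, reset run to 1
  Position 8 ('b'): new char, reset run to 1
  Position 9 ('b'): continues run of 'b', length=2
  Position 10 ('b'): continues run of 'b', length=3
Longest run: 'b' with length 3

3


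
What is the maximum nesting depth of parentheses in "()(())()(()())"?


Input: "()(())()(()())"
Tracking depth:
  Position 0 '(': depth becomes 1
  Position 1 ')': depth becomes 0
  Position 2 '(': depth becomes 1
  Position 3 '(': depth becomes 2
  Position 4 ')': depth becomes 1
  Position 5 ')': depth becomes 0
  Position 6 '(': depth becomes 1
  Position 7 ')': depth becomes 0
  Position 8 '(': depth becomes 1
  Position 9 '(': depth becomes 2
  Position 10 ')': depth becomes 1
  Position 11 '(': depth becomes 2
  Position 12 ')': depth becomes 1
  Position 13 ')': depth becomes 0
Maximum depth reached: 2

2


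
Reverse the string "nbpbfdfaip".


Input: nbpbfdfaip
Reading characters right to left:
  Position 9: 'p'
  Position 8: 'i'
  Position 7: 'a'
  Position 6: 'f'
  Position 5: 'd'
  Position 4: 'f'
  Position 3: 'b'
  Position 2: 'p'
  Position 1: 'b'
  Position 0: 'n'
Reversed: piafdfbpbn

piafdfbpbn


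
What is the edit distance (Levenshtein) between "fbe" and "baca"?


Computing edit distance: "fbe" -> "baca"
DP table:
           b    a    c    a
      0    1    2    3    4
  f   1    1    2    3    4
  b   2    1    2    3    4
  e   3    2    2    3    4
Edit distance = dp[3][4] = 4

4


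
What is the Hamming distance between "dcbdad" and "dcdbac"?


Comparing "dcbdad" and "dcdbac" position by position:
  Position 0: 'd' vs 'd' => same
  Position 1: 'c' vs 'c' => same
  Position 2: 'b' vs 'd' => differ
  Position 3: 'd' vs 'b' => differ
  Position 4: 'a' vs 'a' => same
  Position 5: 'd' vs 'c' => differ
Total differences (Hamming distance): 3

3


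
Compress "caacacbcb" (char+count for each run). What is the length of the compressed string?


Input: caacacbcb
Runs:
  'c' x 1 => "c1"
  'a' x 2 => "a2"
  'c' x 1 => "c1"
  'a' x 1 => "a1"
  'c' x 1 => "c1"
  'b' x 1 => "b1"
  'c' x 1 => "c1"
  'b' x 1 => "b1"
Compressed: "c1a2c1a1c1b1c1b1"
Compressed length: 16

16


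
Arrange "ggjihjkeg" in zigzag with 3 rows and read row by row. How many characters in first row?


Zigzag "ggjihjkeg" into 3 rows:
Placing characters:
  'g' => row 0
  'g' => row 1
  'j' => row 2
  'i' => row 1
  'h' => row 0
  'j' => row 1
  'k' => row 2
  'e' => row 1
  'g' => row 0
Rows:
  Row 0: "ghg"
  Row 1: "gije"
  Row 2: "jk"
First row length: 3

3


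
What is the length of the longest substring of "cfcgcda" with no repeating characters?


Input: "cfcgcda"
Sliding window (track last position of each char):
  Position 0 ('c'): window [0,0] length 1 -- new best
  Position 1 ('f'): window [0,1] length 2 -- new best
  Position 2 ('c'): repeat (last at 0), move window start to 1
  Position 2 ('c'): window [1,2] length 2
  Position 3 ('g'): window [1,3] length 3 -- new best
  Position 4 ('c'): repeat (last at 2), move window start to 3
  Position 4 ('c'): window [3,4] length 2
  Position 5 ('d'): window [3,5] length 3
  Position 6 ('a'): window [3,6] length 4 -- new best
Longest substring with no repeats: "gcda" with length 4

4


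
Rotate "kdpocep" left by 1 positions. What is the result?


Input: "kdpocep", rotate left by 1
First 1 characters: "k"
Remaining characters: "dpocep"
Concatenate remaining + first: "dpocep" + "k" = "dpocepk"

dpocepk


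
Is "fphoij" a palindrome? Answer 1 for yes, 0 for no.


Input: fphoij
Reversed: jiohpf
  Compare pos 0 ('f') with pos 5 ('j'): MISMATCH
  Compare pos 1 ('p') with pos 4 ('i'): MISMATCH
  Compare pos 2 ('h') with pos 3 ('o'): MISMATCH
Result: not a palindrome

0


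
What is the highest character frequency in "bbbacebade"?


Input: bbbacebade
Character counts:
  'a': 2
  'b': 4
  'c': 1
  'd': 1
  'e': 2
Maximum frequency: 4

4


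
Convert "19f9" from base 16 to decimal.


Input: "19f9" in base 16
Positional expansion:
  Digit '1' (value 1) x 16^3 = 4096
  Digit '9' (value 9) x 16^2 = 2304
  Digit 'f' (value 15) x 16^1 = 240
  Digit '9' (value 9) x 16^0 = 9
Sum = 6649

6649


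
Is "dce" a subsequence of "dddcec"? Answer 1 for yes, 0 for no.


Check if "dce" is a subsequence of "dddcec"
Greedy scan:
  Position 0 ('d'): matches sub[0] = 'd'
  Position 1 ('d'): no match needed
  Position 2 ('d'): no match needed
  Position 3 ('c'): matches sub[1] = 'c'
  Position 4 ('e'): matches sub[2] = 'e'
  Position 5 ('c'): no match needed
All 3 characters matched => is a subsequence

1
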